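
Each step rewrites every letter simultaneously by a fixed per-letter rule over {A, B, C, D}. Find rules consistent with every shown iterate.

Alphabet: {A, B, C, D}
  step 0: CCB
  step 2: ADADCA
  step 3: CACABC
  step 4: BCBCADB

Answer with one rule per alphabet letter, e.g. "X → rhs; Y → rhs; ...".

A->C, B->AD, C->B, D->A

  step 3 ⇒ step 4: CACABC ⇒ B·C·B·C·AD·B
    A ↦ C
    B ↦ AD
    C ↦ B
  step 2 ⇒ step 3: ADADCA ⇒ C·A·C·A·B·C
    D ↦ A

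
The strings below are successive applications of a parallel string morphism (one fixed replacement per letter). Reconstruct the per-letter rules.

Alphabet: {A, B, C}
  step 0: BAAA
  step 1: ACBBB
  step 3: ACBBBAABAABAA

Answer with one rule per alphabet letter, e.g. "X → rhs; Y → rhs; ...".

A->B, B->AC, C->AA

  step 0 ⇒ step 1: BAAA ⇒ AC·B·B·B
    A ↦ B
    B ↦ AC
    C ↦ AA  (constrained at step 1)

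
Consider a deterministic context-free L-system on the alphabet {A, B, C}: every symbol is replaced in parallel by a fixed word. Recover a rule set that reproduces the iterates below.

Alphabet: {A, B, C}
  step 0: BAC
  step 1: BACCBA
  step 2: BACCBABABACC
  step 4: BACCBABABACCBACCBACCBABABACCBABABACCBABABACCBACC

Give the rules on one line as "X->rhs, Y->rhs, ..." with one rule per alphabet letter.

  step 1 ⇒ step 2: BACCBA ⇒ BA·CC·BA·BA·BA·CC
    A ↦ CC
    B ↦ BA
    C ↦ BA

A->CC, B->BA, C->BA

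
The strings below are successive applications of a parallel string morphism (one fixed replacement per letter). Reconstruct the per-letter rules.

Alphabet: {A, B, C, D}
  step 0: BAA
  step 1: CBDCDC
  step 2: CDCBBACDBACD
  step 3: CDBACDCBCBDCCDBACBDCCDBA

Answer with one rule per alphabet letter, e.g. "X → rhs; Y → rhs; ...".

  step 2 ⇒ step 3: CDCBBACDBACD ⇒ CD·BA·CD·CB·CB·DC·CD·BA·CB·DC·CD·BA
    A ↦ DC
    B ↦ CB
    C ↦ CD
    D ↦ BA

A->DC, B->CB, C->CD, D->BA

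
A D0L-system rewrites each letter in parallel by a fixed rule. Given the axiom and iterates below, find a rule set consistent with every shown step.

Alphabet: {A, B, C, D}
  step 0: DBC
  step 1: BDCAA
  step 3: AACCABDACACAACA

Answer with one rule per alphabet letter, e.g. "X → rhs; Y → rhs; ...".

  step 0 ⇒ step 1: DBC ⇒ BD·CA·A
    B ↦ CA
    C ↦ A
    D ↦ BD
    A ↦ AC  (constrained at step 1)

A->AC, B->CA, C->A, D->BD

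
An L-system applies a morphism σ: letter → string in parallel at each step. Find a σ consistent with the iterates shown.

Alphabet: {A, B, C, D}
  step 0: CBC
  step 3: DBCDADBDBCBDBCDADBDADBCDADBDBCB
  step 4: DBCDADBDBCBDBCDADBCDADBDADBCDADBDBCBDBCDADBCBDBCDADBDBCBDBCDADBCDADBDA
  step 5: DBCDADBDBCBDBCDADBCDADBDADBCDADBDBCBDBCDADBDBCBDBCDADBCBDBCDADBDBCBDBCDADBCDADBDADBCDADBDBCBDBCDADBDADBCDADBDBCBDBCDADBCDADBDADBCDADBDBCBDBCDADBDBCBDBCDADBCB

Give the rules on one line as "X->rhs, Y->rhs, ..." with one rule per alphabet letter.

A->B, B->DA, C->DB, D->DBC

  step 4 ⇒ step 5: DBCDADBDBCBDBCDADBCDADBDADBCDADBDBCBDBCDADBCBDBCDADBDBCBDBCDADBCDADBDA ⇒ DBC·DA·DB·DBC·B·DBC·DA·DBC·DA·DB·DA·DBC·DA·DB·DBC·B·DBC·DA·DB·DBC·B·DBC·DA·DBC·B·DBC·DA·DB·DBC·B·DBC·DA·DBC·DA·DB·DA·DBC·DA·DB·DBC·B·DBC·DA·DB·DA·DBC·DA·DB·DBC·B·DBC·DA·DBC·DA·DB·DA·DBC·DA·DB·DBC·B·DBC·DA·DB·DBC·B·DBC·DA·DBC·B
    A ↦ B
    B ↦ DA
    C ↦ DB
    D ↦ DBC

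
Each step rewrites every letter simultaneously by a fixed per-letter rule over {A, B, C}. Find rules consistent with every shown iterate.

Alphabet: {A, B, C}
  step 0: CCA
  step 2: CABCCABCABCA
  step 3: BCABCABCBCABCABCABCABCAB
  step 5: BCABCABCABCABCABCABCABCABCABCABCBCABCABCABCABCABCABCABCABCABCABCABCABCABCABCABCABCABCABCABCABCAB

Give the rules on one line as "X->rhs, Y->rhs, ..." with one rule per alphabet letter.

  step 2 ⇒ step 3: CABCCABCABCA ⇒ BC·AB·CA·BC·BC·AB·CA·BC·AB·CA·BC·AB
    A ↦ AB
    B ↦ CA
    C ↦ BC

A->AB, B->CA, C->BC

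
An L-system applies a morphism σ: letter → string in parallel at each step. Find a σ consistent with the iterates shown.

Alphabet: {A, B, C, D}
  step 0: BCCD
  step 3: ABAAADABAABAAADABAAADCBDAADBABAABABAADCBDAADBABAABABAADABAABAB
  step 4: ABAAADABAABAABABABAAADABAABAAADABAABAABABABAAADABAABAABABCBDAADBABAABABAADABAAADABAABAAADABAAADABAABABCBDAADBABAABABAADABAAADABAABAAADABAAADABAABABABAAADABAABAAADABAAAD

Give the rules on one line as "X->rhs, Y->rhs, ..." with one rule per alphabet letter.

  step 3 ⇒ step 4: ABAAADABAABAAADABAAADCBDAADBABAABABAADCBDAADBABAABABAADABAABAB ⇒ ABA·AAD·ABA·ABA·ABA·B·ABA·AAD·ABA·ABA·AAD·ABA·ABA·ABA·B·ABA·AAD·ABA·ABA·ABA·B·CBD·AAD·B·ABA·ABA·B·AAD·ABA·AAD·ABA·ABA·AAD·ABA·AAD·ABA·ABA·B·CBD·AAD·B·ABA·ABA·B·AAD·ABA·AAD·ABA·ABA·AAD·ABA·AAD·ABA·ABA·B·ABA·AAD·ABA·ABA·AAD·ABA·AAD
    A ↦ ABA
    B ↦ AAD
    C ↦ CBD
    D ↦ B

A->ABA, B->AAD, C->CBD, D->B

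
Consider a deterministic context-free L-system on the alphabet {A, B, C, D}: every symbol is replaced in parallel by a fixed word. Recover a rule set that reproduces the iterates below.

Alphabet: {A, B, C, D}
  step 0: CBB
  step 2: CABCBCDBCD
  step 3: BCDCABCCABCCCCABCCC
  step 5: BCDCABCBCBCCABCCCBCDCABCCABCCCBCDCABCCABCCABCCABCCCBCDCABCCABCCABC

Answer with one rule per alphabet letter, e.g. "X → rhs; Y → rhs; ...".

A->D, B->CA, C->BC, D->CC

  step 2 ⇒ step 3: CABCBCDBCD ⇒ BC·D·CA·BC·CA·BC·CC·CA·BC·CC
    A ↦ D
    B ↦ CA
    C ↦ BC
    D ↦ CC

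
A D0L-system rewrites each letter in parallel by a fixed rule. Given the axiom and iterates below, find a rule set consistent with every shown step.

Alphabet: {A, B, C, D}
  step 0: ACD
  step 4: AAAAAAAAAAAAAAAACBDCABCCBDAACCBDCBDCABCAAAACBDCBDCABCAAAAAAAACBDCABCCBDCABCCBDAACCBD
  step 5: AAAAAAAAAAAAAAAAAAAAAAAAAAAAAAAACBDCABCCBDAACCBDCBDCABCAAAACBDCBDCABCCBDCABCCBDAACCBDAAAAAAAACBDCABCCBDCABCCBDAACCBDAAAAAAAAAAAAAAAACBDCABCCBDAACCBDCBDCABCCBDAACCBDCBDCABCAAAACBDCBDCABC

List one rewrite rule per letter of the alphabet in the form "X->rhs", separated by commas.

  step 4 ⇒ step 5: AAAAAAAAAAAAAAAACBDCABCCBDAACCBDCBDCABCAAAACBDCBDCABCAAAAAAAACBDCABCCBDCABCCBDAACCBD ⇒ AA·AA·AA·AA·AA·AA·AA·AA·AA·AA·AA·AA·AA·AA·AA·AA·CBD·C·ABC·CBD·AA·C·CBD·CBD·C·ABC·AA·AA·CBD·CBD·C·ABC·CBD·C·ABC·CBD·AA·C·CBD·AA·AA·AA·AA·CBD·C·ABC·CBD·C·ABC·CBD·AA·C·CBD·AA·AA·AA·AA·AA·AA·AA·AA·CBD·C·ABC·CBD·AA·C·CBD·CBD·C·ABC·CBD·AA·C·CBD·CBD·C·ABC·AA·AA·CBD·CBD·C·ABC
    A ↦ AA
    B ↦ C
    C ↦ CBD
    D ↦ ABC

A->AA, B->C, C->CBD, D->ABC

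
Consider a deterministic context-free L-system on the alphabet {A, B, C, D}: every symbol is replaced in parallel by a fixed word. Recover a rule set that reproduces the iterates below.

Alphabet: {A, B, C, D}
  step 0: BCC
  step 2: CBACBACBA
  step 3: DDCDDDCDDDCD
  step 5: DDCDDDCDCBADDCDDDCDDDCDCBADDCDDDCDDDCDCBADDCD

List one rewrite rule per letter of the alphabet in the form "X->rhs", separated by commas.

  step 2 ⇒ step 3: CBACBACBA ⇒ D·D·CD·D·D·CD·D·D·CD
    A ↦ CD
    B ↦ D
    C ↦ D
    D ↦ CBA  (constrained at step 3)

A->CD, B->D, C->D, D->CBA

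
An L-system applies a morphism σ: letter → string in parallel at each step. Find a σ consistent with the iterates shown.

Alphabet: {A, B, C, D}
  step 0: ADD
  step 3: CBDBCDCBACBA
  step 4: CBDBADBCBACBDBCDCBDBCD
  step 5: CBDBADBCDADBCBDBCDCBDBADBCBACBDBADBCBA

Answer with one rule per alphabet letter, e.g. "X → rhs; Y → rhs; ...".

A->CD, B->DB, C->CB, D->A

  step 4 ⇒ step 5: CBDBADBCBACBDBCDCBDBCD ⇒ CB·DB·A·DB·CD·A·DB·CB·DB·CD·CB·DB·A·DB·CB·A·CB·DB·A·DB·CB·A
    A ↦ CD
    B ↦ DB
    C ↦ CB
    D ↦ A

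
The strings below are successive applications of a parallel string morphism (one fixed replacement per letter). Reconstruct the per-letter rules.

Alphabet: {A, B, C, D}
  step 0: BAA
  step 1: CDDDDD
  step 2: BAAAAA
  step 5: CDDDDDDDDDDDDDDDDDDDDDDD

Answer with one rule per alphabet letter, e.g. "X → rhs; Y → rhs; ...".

  step 1 ⇒ step 2: CDDDDD ⇒ B·A·A·A·A·A
    C ↦ B
    D ↦ A
  step 0 ⇒ step 1: BAA ⇒ CD·DD·DD
    A ↦ DD
  step 0 ⇒ step 1: BAA ⇒ CD·DD·DD
    B ↦ CD

A->DD, B->CD, C->B, D->A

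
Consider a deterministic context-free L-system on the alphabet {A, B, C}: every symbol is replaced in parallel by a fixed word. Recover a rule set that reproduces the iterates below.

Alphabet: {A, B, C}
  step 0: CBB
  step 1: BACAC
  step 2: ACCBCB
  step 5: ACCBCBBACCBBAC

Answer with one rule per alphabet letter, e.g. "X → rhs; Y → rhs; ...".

  step 1 ⇒ step 2: BACAC ⇒ AC·C·B·C·B
    A ↦ C
    B ↦ AC
    C ↦ B

A->C, B->AC, C->B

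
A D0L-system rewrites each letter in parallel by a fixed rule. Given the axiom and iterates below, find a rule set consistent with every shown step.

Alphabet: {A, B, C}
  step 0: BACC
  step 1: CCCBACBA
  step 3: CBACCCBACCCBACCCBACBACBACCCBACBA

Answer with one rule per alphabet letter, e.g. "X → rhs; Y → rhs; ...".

A->C, B->C, C->CBA

  step 0 ⇒ step 1: BACC ⇒ C·C·CBA·CBA
    A ↦ C
    B ↦ C
    C ↦ CBA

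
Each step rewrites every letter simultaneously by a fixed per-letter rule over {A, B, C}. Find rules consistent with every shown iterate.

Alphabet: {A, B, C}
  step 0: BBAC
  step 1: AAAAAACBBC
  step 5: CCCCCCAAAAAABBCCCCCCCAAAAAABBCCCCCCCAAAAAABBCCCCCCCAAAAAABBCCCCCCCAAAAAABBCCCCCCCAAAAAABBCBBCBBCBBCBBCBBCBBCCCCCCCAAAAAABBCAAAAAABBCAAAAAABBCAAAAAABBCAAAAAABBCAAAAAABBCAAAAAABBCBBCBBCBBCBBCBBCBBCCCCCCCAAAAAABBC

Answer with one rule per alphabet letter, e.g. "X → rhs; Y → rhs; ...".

A->C, B->AAA, C->BBC

  step 0 ⇒ step 1: BBAC ⇒ AAA·AAA·C·BBC
    A ↦ C
    B ↦ AAA
    C ↦ BBC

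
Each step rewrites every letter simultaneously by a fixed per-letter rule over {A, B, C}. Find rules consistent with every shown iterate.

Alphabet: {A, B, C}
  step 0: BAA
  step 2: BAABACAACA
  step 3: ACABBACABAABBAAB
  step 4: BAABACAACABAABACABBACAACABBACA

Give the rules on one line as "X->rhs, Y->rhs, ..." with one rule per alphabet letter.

  step 3 ⇒ step 4: ACABBACABAABBAAB ⇒ B·AA·B·ACA·ACA·B·AA·B·ACA·B·B·ACA·ACA·B·B·ACA
    A ↦ B
    B ↦ ACA
    C ↦ AA

A->B, B->ACA, C->AA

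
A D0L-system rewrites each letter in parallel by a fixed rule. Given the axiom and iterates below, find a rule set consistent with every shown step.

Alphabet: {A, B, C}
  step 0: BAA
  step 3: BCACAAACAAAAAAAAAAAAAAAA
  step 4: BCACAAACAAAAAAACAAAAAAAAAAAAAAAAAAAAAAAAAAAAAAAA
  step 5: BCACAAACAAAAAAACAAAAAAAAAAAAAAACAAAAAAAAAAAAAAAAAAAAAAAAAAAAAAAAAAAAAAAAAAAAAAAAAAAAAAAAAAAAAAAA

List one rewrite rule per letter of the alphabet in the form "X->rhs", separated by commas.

A->AA, B->BC, C->AC

  step 4 ⇒ step 5: BCACAAACAAAAAAACAAAAAAAAAAAAAAAAAAAAAAAAAAAAAAAA ⇒ BC·AC·AA·AC·AA·AA·AA·AC·AA·AA·AA·AA·AA·AA·AA·AC·AA·AA·AA·AA·AA·AA·AA·AA·AA·AA·AA·AA·AA·AA·AA·AA·AA·AA·AA·AA·AA·AA·AA·AA·AA·AA·AA·AA·AA·AA·AA·AA
    A ↦ AA
    B ↦ BC
    C ↦ AC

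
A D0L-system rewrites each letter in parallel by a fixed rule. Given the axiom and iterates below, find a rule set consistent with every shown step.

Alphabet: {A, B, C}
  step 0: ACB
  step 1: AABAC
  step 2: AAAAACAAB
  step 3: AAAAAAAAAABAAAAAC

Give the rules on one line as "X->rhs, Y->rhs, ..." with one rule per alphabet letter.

  step 2 ⇒ step 3: AAAAACAAB ⇒ AA·AA·AA·AA·AA·B·AA·AA·AC
    A ↦ AA
    B ↦ AC
    C ↦ B

A->AA, B->AC, C->B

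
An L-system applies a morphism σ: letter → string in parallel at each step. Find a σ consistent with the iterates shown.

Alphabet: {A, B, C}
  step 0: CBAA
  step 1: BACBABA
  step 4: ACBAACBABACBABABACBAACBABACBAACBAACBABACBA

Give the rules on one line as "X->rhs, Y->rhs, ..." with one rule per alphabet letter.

  step 0 ⇒ step 1: CBAA ⇒ B·AC·BA·BA
    A ↦ BA
    B ↦ AC
    C ↦ B

A->BA, B->AC, C->B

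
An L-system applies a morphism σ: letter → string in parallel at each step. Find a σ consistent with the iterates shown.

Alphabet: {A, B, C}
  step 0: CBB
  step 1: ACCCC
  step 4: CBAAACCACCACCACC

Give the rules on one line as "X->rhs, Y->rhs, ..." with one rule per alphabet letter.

  step 0 ⇒ step 1: CBB ⇒ A·CC·CC
    B ↦ CC
    C ↦ A
    A ↦ CB  (constrained at step 1)

A->CB, B->CC, C->A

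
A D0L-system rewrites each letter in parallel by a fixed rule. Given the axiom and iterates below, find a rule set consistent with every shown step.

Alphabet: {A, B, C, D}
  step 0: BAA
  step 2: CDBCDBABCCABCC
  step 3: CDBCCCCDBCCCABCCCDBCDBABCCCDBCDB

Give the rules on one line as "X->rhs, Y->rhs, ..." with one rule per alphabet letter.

  step 2 ⇒ step 3: CDBCDBABCCABCC ⇒ CDB·C·CC·CDB·C·CC·AB·CC·CDB·CDB·AB·CC·CDB·CDB
    A ↦ AB
    B ↦ CC
    C ↦ CDB
    D ↦ C

A->AB, B->CC, C->CDB, D->C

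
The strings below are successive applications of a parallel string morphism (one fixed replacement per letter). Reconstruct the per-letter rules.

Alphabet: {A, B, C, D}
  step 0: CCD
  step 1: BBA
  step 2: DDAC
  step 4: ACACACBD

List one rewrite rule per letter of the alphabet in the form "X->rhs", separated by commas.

A->AC, B->D, C->B, D->A

  step 1 ⇒ step 2: BBA ⇒ D·D·AC
    A ↦ AC
    B ↦ D
  step 0 ⇒ step 1: CCD ⇒ B·B·A
    C ↦ B
  step 0 ⇒ step 1: CCD ⇒ B·B·A
    D ↦ A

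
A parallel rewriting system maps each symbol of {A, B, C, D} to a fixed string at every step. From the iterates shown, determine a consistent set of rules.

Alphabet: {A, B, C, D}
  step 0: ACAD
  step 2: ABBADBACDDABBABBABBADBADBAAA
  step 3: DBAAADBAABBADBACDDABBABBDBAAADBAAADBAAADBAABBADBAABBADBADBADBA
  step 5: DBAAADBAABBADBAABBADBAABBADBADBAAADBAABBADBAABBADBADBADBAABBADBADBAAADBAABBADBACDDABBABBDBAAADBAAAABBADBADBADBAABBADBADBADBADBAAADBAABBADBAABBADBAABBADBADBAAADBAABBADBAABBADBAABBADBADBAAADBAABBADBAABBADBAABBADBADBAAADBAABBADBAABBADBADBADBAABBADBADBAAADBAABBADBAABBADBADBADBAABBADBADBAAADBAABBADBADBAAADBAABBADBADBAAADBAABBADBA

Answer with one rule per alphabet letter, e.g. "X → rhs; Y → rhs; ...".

A->DBA, B->A, C->CDD, D->ABB

  step 2 ⇒ step 3: ABBADBACDDABBABBABBADBADBAAA ⇒ DBA·A·A·DBA·ABB·A·DBA·CDD·ABB·ABB·DBA·A·A·DBA·A·A·DBA·A·A·DBA·ABB·A·DBA·ABB·A·DBA·DBA·DBA
    A ↦ DBA
    B ↦ A
    C ↦ CDD
    D ↦ ABB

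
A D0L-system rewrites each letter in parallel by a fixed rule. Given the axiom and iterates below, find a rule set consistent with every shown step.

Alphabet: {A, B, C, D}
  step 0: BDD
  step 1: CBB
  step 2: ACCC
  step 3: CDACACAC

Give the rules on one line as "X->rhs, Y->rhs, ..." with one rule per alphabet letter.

A->CD, B->C, C->AC, D->B

  step 2 ⇒ step 3: ACCC ⇒ CD·AC·AC·AC
    A ↦ CD
    C ↦ AC
  step 0 ⇒ step 1: BDD ⇒ C·B·B
    B ↦ C
  step 0 ⇒ step 1: BDD ⇒ C·B·B
    D ↦ B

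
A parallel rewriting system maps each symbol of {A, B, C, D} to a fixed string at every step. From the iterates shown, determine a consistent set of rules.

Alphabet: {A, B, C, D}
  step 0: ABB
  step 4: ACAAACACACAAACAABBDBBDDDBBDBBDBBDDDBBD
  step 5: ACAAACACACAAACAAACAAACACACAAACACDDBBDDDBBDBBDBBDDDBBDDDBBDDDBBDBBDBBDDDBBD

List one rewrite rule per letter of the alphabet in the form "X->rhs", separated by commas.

A->AC, B->D, C->AA, D->BBD

  step 4 ⇒ step 5: ACAAACACACAAACAABBDBBDDDBBDBBDBBDDDBBD ⇒ AC·AA·AC·AC·AC·AA·AC·AA·AC·AA·AC·AC·AC·AA·AC·AC·D·D·BBD·D·D·BBD·BBD·BBD·D·D·BBD·D·D·BBD·D·D·BBD·BBD·BBD·D·D·BBD
    A ↦ AC
    B ↦ D
    C ↦ AA
    D ↦ BBD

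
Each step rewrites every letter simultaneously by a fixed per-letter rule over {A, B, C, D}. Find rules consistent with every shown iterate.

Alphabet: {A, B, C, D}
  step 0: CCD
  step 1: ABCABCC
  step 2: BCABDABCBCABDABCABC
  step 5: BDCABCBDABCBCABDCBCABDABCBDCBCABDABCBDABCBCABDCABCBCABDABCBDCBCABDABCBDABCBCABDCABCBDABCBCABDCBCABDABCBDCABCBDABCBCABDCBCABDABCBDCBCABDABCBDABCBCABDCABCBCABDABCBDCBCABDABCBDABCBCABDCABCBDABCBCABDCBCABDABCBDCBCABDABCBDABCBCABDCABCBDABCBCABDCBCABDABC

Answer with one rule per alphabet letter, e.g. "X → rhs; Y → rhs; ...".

A->BCA, B->BD, C->ABC, D->C

  step 1 ⇒ step 2: ABCABCC ⇒ BCA·BD·ABC·BCA·BD·ABC·ABC
    A ↦ BCA
    B ↦ BD
    C ↦ ABC
  step 0 ⇒ step 1: CCD ⇒ ABC·ABC·C
    D ↦ C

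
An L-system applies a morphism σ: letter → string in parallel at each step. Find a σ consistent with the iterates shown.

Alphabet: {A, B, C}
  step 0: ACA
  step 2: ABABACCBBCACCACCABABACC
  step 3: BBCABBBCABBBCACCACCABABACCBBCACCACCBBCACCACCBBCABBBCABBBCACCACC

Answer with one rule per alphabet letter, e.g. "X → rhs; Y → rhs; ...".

  step 2 ⇒ step 3: ABABACCBBCACCACCABABACC ⇒ BBC·AB·BBC·AB·BBC·ACC·ACC·AB·AB·ACC·BBC·ACC·ACC·BBC·ACC·ACC·BBC·AB·BBC·AB·BBC·ACC·ACC
    A ↦ BBC
    B ↦ AB
    C ↦ ACC

A->BBC, B->AB, C->ACC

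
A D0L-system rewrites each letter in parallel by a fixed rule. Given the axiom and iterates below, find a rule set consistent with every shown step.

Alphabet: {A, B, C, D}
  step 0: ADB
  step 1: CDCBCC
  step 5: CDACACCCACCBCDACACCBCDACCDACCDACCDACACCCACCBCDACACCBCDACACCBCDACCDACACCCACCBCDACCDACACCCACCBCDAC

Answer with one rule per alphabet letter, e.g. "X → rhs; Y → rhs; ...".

A->CD, B->CC, C->AC, D->CB

  step 0 ⇒ step 1: ADB ⇒ CD·CB·CC
    A ↦ CD
    B ↦ CC
    D ↦ CB
    C ↦ AC  (constrained at step 1)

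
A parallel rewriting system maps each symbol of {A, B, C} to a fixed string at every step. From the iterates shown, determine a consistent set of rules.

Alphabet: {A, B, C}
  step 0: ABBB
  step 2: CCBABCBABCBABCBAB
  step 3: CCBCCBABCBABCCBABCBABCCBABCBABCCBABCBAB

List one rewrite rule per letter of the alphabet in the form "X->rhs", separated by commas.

  step 2 ⇒ step 3: CCBABCBABCBABCBAB ⇒ CCB·CCB·AB·CB·AB·CCB·AB·CB·AB·CCB·AB·CB·AB·CCB·AB·CB·AB
    A ↦ CB
    B ↦ AB
    C ↦ CCB

A->CB, B->AB, C->CCB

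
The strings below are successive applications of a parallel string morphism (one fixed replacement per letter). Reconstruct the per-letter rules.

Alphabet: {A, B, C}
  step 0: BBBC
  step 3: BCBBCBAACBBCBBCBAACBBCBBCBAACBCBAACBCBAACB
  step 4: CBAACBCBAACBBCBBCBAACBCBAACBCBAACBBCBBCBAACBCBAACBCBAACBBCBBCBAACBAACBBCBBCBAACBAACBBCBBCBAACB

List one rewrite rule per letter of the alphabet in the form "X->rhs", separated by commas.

A->BCB, B->CB, C->AA

  step 3 ⇒ step 4: BCBBCBAACBBCBBCBAACBBCBBCBAACBCBAACBCBAACB ⇒ CB·AA·CB·CB·AA·CB·BCB·BCB·AA·CB·CB·AA·CB·CB·AA·CB·BCB·BCB·AA·CB·CB·AA·CB·CB·AA·CB·BCB·BCB·AA·CB·AA·CB·BCB·BCB·AA·CB·AA·CB·BCB·BCB·AA·CB
    A ↦ BCB
    B ↦ CB
    C ↦ AA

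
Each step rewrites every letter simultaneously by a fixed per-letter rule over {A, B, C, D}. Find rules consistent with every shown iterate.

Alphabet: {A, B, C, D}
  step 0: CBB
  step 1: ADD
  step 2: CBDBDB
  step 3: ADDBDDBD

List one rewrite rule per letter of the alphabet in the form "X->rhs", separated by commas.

  step 2 ⇒ step 3: CBDBDB ⇒ A·D·DB·D·DB·D
    B ↦ D
    C ↦ A
    D ↦ DB
  step 1 ⇒ step 2: ADD ⇒ CB·DB·DB
    A ↦ CB

A->CB, B->D, C->A, D->DB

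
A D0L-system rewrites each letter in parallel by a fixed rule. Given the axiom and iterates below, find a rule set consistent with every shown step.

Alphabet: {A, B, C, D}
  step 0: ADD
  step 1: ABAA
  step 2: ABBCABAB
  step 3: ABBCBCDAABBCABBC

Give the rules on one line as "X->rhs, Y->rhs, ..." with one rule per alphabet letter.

A->AB, B->BC, C->DA, D->A

  step 2 ⇒ step 3: ABBCABAB ⇒ AB·BC·BC·DA·AB·BC·AB·BC
    A ↦ AB
    B ↦ BC
    C ↦ DA
  step 0 ⇒ step 1: ADD ⇒ AB·A·A
    D ↦ A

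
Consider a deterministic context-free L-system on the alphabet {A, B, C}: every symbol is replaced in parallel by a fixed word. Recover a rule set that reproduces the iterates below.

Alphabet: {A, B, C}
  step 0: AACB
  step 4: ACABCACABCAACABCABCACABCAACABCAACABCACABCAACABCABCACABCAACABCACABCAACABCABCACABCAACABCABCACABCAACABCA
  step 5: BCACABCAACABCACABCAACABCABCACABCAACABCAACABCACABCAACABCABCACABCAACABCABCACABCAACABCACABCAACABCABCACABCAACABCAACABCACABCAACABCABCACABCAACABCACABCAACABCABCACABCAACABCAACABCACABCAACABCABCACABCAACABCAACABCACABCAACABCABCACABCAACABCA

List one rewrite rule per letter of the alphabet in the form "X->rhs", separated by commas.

  step 4 ⇒ step 5: ACABCACABCAACABCABCACABCAACABCAACABCACABCAACABCABCACABCAACABCACABCAACABCABCACABCAACABCABCACABCAACABCA ⇒ BCA·CA·BCA·A·CA·BCA·CA·BCA·A·CA·BCA·BCA·CA·BCA·A·CA·BCA·A·CA·BCA·CA·BCA·A·CA·BCA·BCA·CA·BCA·A·CA·BCA·BCA·CA·BCA·A·CA·BCA·CA·BCA·A·CA·BCA·BCA·CA·BCA·A·CA·BCA·A·CA·BCA·CA·BCA·A·CA·BCA·BCA·CA·BCA·A·CA·BCA·CA·BCA·A·CA·BCA·BCA·CA·BCA·A·CA·BCA·A·CA·BCA·CA·BCA·A·CA·BCA·BCA·CA·BCA·A·CA·BCA·A·CA·BCA·CA·BCA·A·CA·BCA·BCA·CA·BCA·A·CA·BCA
    A ↦ BCA
    B ↦ A
    C ↦ CA

A->BCA, B->A, C->CA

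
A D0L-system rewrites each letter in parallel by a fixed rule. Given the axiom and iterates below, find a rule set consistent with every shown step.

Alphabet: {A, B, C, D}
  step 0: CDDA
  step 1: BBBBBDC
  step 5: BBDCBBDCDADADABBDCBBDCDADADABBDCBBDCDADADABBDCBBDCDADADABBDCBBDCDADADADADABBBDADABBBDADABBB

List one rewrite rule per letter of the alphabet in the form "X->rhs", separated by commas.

  step 0 ⇒ step 1: CDDA ⇒ B·BB·BB·DC
    A ↦ DC
    C ↦ B
    D ↦ BB
    B ↦ DA  (constrained at step 1)

A->DC, B->DA, C->B, D->BB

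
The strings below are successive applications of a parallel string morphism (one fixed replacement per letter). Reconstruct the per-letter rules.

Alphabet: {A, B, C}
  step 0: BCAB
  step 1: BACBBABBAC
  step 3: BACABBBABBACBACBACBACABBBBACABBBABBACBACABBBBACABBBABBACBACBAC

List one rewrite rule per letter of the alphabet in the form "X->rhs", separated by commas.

A->AB, B->BAC, C->BB

  step 0 ⇒ step 1: BCAB ⇒ BAC·BB·AB·BAC
    A ↦ AB
    B ↦ BAC
    C ↦ BB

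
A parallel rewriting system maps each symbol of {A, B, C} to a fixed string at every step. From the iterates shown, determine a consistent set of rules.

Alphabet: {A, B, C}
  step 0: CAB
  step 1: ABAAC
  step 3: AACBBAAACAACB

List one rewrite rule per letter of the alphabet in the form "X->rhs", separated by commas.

A->B, B->AAC, C->A

  step 0 ⇒ step 1: CAB ⇒ A·B·AAC
    A ↦ B
    B ↦ AAC
    C ↦ A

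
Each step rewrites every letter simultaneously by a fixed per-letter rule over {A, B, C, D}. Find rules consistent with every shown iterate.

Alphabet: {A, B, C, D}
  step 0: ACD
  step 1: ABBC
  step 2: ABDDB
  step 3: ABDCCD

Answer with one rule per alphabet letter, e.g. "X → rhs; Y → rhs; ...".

  step 2 ⇒ step 3: ABDDB ⇒ AB·D·C·C·D
    A ↦ AB
    B ↦ D
    D ↦ C
  step 0 ⇒ step 1: ACD ⇒ AB·B·C
    C ↦ B

A->AB, B->D, C->B, D->C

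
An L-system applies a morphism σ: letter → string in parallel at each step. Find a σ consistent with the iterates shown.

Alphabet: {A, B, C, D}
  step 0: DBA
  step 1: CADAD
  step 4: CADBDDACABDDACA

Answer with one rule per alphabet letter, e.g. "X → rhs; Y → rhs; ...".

  step 0 ⇒ step 1: DBA ⇒ CA·DA·D
    A ↦ D
    B ↦ DA
    D ↦ CA
    C ↦ B  (constrained at step 1)

A->D, B->DA, C->B, D->CA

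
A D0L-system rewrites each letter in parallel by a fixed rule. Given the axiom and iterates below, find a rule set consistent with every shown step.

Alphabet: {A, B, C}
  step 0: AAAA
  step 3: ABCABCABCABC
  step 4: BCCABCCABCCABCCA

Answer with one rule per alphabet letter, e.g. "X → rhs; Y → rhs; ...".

  step 3 ⇒ step 4: ABCABCABCABC ⇒ BC·C·A·BC·C·A·BC·C·A·BC·C·A
    A ↦ BC
    B ↦ C
    C ↦ A

A->BC, B->C, C->A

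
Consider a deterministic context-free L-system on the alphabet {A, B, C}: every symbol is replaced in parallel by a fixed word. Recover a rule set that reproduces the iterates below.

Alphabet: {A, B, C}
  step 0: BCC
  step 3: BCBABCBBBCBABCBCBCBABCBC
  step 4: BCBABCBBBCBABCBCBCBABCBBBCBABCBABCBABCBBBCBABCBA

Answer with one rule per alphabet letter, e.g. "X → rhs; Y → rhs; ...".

A->BB, B->BC, C->BA

  step 3 ⇒ step 4: BCBABCBBBCBABCBCBCBABCBC ⇒ BC·BA·BC·BB·BC·BA·BC·BC·BC·BA·BC·BB·BC·BA·BC·BA·BC·BA·BC·BB·BC·BA·BC·BA
    A ↦ BB
    B ↦ BC
    C ↦ BA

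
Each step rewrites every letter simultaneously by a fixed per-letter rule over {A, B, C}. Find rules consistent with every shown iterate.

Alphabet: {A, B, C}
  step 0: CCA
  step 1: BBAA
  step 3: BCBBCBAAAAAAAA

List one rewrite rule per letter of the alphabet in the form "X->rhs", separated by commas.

A->AA, B->CB, C->B

  step 0 ⇒ step 1: CCA ⇒ B·B·AA
    A ↦ AA
    C ↦ B
    B ↦ CB  (constrained at step 1)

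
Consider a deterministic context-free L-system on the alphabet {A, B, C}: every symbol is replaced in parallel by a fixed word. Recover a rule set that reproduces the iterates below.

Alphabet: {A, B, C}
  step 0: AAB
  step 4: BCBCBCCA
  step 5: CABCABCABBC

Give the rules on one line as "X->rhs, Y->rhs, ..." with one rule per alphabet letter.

A->C, B->CA, C->B

  step 4 ⇒ step 5: BCBCBCCA ⇒ CA·B·CA·B·CA·B·B·C
    A ↦ C
    B ↦ CA
    C ↦ B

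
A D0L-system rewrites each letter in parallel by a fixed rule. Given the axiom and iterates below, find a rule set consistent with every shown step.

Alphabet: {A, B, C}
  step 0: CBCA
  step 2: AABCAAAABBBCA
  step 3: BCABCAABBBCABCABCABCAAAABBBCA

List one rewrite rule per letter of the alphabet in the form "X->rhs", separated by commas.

  step 2 ⇒ step 3: AABCAAAABBBCA ⇒ BCA·BCA·A·BB·BCA·BCA·BCA·BCA·A·A·A·BB·BCA
    A ↦ BCA
    B ↦ A
    C ↦ BB

A->BCA, B->A, C->BB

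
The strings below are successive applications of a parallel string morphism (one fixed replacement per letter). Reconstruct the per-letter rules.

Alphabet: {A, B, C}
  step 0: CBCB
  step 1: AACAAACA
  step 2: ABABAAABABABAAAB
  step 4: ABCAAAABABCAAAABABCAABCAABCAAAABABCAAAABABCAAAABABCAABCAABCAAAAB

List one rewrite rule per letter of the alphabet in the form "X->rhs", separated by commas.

  step 1 ⇒ step 2: AACAAACA ⇒ AB·AB·AA·AB·AB·AB·AA·AB
    A ↦ AB
    C ↦ AA
  step 0 ⇒ step 1: CBCB ⇒ AA·CA·AA·CA
    B ↦ CA

A->AB, B->CA, C->AA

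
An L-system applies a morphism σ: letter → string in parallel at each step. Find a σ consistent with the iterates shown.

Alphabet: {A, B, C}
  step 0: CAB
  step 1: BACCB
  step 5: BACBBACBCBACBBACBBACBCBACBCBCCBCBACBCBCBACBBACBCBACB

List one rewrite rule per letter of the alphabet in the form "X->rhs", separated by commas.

A->C, B->CB, C->BA

  step 0 ⇒ step 1: CAB ⇒ BA·C·CB
    A ↦ C
    B ↦ CB
    C ↦ BA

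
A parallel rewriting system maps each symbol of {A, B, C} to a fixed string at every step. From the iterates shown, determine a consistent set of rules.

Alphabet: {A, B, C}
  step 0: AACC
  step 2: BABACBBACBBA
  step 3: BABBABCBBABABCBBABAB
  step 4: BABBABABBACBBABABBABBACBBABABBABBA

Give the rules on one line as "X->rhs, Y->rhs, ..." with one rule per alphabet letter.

  step 3 ⇒ step 4: BABBABCBBABABCBBABAB ⇒ BA·B·BA·BA·B·BA·CB·BA·BA·B·BA·B·BA·CB·BA·BA·B·BA·B·BA
    A ↦ B
    B ↦ BA
    C ↦ CB

A->B, B->BA, C->CB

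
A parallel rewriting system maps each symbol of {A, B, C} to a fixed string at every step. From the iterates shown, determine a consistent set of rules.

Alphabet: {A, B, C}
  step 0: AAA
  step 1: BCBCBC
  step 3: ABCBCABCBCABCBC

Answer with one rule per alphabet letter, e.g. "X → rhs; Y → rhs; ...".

  step 0 ⇒ step 1: AAA ⇒ BC·BC·BC
    A ↦ BC
    B ↦ CA  (constrained at step 1)
    C ↦ A  (constrained at step 1)

A->BC, B->CA, C->A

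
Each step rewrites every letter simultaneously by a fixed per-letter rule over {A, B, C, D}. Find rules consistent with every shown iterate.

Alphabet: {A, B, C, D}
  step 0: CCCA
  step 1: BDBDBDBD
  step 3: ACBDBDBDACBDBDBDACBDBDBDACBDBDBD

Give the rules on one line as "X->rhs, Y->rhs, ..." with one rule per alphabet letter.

A->BD, B->DA, C->BD, D->AC

  step 0 ⇒ step 1: CCCA ⇒ BD·BD·BD·BD
    A ↦ BD
    C ↦ BD
    B ↦ DA  (constrained at step 1)
    D ↦ AC  (constrained at step 1)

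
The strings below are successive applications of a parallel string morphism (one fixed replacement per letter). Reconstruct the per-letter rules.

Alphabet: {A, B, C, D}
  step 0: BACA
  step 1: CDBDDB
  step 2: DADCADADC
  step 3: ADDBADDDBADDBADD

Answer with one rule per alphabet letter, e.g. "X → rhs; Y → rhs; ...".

  step 2 ⇒ step 3: DADCADADC ⇒ AD·DB·AD·D·DB·AD·DB·AD·D
    A ↦ DB
    C ↦ D
    D ↦ AD
  step 0 ⇒ step 1: BACA ⇒ C·DB·D·DB
    B ↦ C

A->DB, B->C, C->D, D->AD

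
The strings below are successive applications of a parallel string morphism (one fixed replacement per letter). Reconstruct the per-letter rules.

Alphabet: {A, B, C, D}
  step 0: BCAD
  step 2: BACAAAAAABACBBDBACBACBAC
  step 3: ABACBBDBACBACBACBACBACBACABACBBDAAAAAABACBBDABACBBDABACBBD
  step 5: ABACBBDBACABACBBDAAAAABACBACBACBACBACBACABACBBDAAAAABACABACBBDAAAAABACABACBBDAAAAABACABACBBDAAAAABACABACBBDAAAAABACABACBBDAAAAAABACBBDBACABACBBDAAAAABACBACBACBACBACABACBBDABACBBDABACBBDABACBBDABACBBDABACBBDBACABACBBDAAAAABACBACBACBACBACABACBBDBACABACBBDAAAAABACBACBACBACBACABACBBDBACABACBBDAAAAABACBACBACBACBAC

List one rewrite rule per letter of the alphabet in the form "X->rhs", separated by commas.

A->BAC, B->A, C->BBD, D->AAA

  step 2 ⇒ step 3: BACAAAAAABACBBDBACBACBAC ⇒ A·BAC·BBD·BAC·BAC·BAC·BAC·BAC·BAC·A·BAC·BBD·A·A·AAA·A·BAC·BBD·A·BAC·BBD·A·BAC·BBD
    A ↦ BAC
    B ↦ A
    C ↦ BBD
    D ↦ AAA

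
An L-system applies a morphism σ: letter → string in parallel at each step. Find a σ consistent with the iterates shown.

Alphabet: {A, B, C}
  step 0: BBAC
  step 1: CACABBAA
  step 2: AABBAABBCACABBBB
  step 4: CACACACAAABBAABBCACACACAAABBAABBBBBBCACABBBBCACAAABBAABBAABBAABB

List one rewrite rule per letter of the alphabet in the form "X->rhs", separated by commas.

  step 1 ⇒ step 2: CACABBAA ⇒ AA·BB·AA·BB·CA·CA·BB·BB
    A ↦ BB
    B ↦ CA
    C ↦ AA

A->BB, B->CA, C->AA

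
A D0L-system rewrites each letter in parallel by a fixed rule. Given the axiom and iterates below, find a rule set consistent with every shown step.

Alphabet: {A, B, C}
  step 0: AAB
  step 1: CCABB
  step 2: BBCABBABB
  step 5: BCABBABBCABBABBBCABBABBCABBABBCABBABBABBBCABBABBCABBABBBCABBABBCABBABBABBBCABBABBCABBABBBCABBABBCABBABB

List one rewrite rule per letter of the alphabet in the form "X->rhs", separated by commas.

A->C, B->ABB, C->B

  step 1 ⇒ step 2: CCABB ⇒ B·B·C·ABB·ABB
    A ↦ C
    B ↦ ABB
    C ↦ B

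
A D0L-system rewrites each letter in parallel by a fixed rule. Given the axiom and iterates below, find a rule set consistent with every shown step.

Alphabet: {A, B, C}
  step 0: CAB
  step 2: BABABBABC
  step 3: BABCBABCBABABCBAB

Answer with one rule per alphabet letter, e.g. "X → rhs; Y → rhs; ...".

  step 2 ⇒ step 3: BABABBABC ⇒ BA·BC·BA·BC·BA·BA·BC·BA·B
    A ↦ BC
    B ↦ BA
    C ↦ B

A->BC, B->BA, C->B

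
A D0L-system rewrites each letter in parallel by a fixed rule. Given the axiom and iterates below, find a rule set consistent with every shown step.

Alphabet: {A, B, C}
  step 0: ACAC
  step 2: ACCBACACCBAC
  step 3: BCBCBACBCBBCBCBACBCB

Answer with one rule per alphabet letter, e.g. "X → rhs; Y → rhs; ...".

  step 2 ⇒ step 3: ACCBACACCBAC ⇒ B·CB·CB·AC·B·CB·B·CB·CB·AC·B·CB
    A ↦ B
    B ↦ AC
    C ↦ CB

A->B, B->AC, C->CB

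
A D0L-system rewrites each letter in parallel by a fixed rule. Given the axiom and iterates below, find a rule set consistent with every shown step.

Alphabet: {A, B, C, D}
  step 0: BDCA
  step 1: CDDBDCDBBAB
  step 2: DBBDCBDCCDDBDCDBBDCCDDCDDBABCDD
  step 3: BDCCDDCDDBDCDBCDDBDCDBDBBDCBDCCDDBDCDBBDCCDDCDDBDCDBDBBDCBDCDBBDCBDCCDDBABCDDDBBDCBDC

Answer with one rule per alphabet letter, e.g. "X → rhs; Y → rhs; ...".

A->BAB, B->CDD, C->DB, D->BDC

  step 2 ⇒ step 3: DBBDCBDCCDDBDCDBBDCCDDCDDBABCDD ⇒ BDC·CDD·CDD·BDC·DB·CDD·BDC·DB·DB·BDC·BDC·CDD·BDC·DB·BDC·CDD·CDD·BDC·DB·DB·BDC·BDC·DB·BDC·BDC·CDD·BAB·CDD·DB·BDC·BDC
    A ↦ BAB
    B ↦ CDD
    C ↦ DB
    D ↦ BDC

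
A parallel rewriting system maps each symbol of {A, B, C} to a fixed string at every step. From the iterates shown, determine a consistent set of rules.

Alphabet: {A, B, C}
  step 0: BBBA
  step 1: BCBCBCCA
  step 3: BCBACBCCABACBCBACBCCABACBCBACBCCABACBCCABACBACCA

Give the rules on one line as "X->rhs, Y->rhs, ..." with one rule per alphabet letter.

  step 0 ⇒ step 1: BBBA ⇒ BC·BC·BC·CA
    A ↦ CA
    B ↦ BC
    C ↦ BAC  (constrained at step 1)

A->CA, B->BC, C->BAC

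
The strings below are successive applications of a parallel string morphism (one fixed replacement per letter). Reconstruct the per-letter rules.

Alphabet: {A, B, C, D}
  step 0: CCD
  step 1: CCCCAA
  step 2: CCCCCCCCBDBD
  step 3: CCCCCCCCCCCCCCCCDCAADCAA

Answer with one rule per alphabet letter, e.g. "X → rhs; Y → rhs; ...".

  step 2 ⇒ step 3: CCCCCCCCBDBD ⇒ CC·CC·CC·CC·CC·CC·CC·CC·DC·AA·DC·AA
    B ↦ DC
    C ↦ CC
    D ↦ AA
  step 1 ⇒ step 2: CCCCAA ⇒ CC·CC·CC·CC·BD·BD
    A ↦ BD

A->BD, B->DC, C->CC, D->AA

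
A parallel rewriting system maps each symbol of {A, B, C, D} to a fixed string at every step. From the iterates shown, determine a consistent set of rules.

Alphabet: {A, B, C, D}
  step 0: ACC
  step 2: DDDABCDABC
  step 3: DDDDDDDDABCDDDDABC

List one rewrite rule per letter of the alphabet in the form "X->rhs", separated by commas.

A->D, B->DA, C->BC, D->DD

  step 2 ⇒ step 3: DDDABCDABC ⇒ DD·DD·DD·D·DA·BC·DD·D·DA·BC
    A ↦ D
    B ↦ DA
    C ↦ BC
    D ↦ DD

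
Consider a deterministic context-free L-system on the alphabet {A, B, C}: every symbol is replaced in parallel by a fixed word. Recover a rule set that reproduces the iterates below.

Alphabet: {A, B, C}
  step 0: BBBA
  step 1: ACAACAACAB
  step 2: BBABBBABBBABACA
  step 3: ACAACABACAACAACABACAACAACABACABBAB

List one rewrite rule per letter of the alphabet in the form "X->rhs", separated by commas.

  step 2 ⇒ step 3: BBABBBABBBABACA ⇒ ACA·ACA·B·ACA·ACA·ACA·B·ACA·ACA·ACA·B·ACA·B·BA·B
    A ↦ B
    B ↦ ACA
    C ↦ BA

A->B, B->ACA, C->BA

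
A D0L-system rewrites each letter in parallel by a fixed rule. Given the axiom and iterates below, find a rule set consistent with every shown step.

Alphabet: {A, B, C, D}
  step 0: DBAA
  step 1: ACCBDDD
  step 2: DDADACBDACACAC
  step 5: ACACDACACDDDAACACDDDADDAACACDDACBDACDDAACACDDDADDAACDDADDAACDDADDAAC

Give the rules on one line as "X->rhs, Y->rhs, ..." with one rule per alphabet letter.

A->D, B->CBD, C->DA, D->AC

  step 1 ⇒ step 2: ACCBDDD ⇒ D·DA·DA·CBD·AC·AC·AC
    A ↦ D
    B ↦ CBD
    C ↦ DA
    D ↦ AC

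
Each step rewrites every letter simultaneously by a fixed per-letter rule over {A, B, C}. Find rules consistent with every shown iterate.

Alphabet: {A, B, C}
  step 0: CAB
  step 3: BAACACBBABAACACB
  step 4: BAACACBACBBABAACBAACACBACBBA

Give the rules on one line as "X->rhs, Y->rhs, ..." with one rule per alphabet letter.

  step 3 ⇒ step 4: BAACACBBABAACACB ⇒ BA·AC·AC·B·AC·B·BA·BA·AC·BA·AC·AC·B·AC·B·BA
    A ↦ AC
    B ↦ BA
    C ↦ B

A->AC, B->BA, C->B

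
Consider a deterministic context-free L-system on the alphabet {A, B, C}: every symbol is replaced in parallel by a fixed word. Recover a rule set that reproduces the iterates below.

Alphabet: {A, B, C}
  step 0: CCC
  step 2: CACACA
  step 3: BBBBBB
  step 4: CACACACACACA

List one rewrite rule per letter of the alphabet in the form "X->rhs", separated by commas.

A->B, B->CA, C->B

  step 3 ⇒ step 4: BBBBBB ⇒ CA·CA·CA·CA·CA·CA
    B ↦ CA
  step 2 ⇒ step 3: CACACA ⇒ B·B·B·B·B·B
    A ↦ B
  step 2 ⇒ step 3: CACACA ⇒ B·B·B·B·B·B
    C ↦ B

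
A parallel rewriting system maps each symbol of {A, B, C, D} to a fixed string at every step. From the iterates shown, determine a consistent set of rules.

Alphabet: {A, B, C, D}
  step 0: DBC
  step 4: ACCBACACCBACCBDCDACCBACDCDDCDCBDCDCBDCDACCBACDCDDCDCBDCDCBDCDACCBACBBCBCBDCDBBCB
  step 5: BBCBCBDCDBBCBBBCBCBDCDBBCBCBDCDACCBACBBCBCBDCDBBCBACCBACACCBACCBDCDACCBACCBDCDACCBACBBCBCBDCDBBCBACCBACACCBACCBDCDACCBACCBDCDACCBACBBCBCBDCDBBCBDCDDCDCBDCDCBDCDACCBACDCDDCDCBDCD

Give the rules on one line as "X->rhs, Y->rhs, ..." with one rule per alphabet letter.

A->BB, B->DCD, C->CB, D->AC

  step 4 ⇒ step 5: ACCBACACCBACCBDCDACCBACDCDDCDCBDCDCBDCDACCBACDCDDCDCBDCDCBDCDACCBACBBCBCBDCDBBCB ⇒ BB·CB·CB·DCD·BB·CB·BB·CB·CB·DCD·BB·CB·CB·DCD·AC·CB·AC·BB·CB·CB·DCD·BB·CB·AC·CB·AC·AC·CB·AC·CB·DCD·AC·CB·AC·CB·DCD·AC·CB·AC·BB·CB·CB·DCD·BB·CB·AC·CB·AC·AC·CB·AC·CB·DCD·AC·CB·AC·CB·DCD·AC·CB·AC·BB·CB·CB·DCD·BB·CB·DCD·DCD·CB·DCD·CB·DCD·AC·CB·AC·DCD·DCD·CB·DCD
    A ↦ BB
    B ↦ DCD
    C ↦ CB
    D ↦ AC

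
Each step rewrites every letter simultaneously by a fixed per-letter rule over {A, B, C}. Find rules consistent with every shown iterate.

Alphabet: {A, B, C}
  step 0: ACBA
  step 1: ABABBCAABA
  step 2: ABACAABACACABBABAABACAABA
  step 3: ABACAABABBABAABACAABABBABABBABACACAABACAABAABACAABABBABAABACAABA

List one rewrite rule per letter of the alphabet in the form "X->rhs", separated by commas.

A->ABA, B->CA, C->BB

  step 2 ⇒ step 3: ABACAABACACABBABAABACAABA ⇒ ABA·CA·ABA·BB·ABA·ABA·CA·ABA·BB·ABA·BB·ABA·CA·CA·ABA·CA·ABA·ABA·CA·ABA·BB·ABA·ABA·CA·ABA
    A ↦ ABA
    B ↦ CA
    C ↦ BB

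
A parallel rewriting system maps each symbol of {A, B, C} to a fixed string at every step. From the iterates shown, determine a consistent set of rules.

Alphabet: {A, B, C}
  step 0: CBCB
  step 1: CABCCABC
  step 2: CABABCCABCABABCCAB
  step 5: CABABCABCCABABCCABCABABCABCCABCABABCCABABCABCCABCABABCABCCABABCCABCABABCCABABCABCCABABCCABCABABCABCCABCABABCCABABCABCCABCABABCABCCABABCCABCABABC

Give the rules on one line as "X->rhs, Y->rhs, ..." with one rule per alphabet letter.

A->AB, B->C, C->CAB

  step 1 ⇒ step 2: CABCCABC ⇒ CAB·AB·C·CAB·CAB·AB·C·CAB
    A ↦ AB
    B ↦ C
    C ↦ CAB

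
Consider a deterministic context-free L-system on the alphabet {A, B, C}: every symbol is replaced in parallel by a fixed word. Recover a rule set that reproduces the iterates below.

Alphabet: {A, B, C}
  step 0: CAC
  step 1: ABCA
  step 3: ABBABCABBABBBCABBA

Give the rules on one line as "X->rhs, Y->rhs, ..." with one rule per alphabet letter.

A->BC, B->ABB, C->A

  step 0 ⇒ step 1: CAC ⇒ A·BC·A
    A ↦ BC
    C ↦ A
    B ↦ ABB  (constrained at step 1)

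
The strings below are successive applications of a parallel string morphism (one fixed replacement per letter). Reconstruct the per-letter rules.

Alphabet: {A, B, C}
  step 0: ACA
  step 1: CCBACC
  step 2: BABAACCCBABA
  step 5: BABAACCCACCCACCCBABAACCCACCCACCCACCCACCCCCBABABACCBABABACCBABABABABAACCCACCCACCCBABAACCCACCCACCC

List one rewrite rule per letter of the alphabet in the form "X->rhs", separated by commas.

  step 1 ⇒ step 2: CCBACC ⇒ BA·BA·AC·CC·BA·BA
    A ↦ CC
    B ↦ AC
    C ↦ BA

A->CC, B->AC, C->BA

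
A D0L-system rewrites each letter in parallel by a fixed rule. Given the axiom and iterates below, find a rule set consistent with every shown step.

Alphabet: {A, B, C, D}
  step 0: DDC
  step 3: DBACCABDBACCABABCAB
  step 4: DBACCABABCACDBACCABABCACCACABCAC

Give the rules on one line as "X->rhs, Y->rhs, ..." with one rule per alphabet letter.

A->C, B->AC, C->AB, D->DB

  step 3 ⇒ step 4: DBACCABDBACCABABCAB ⇒ DB·AC·C·AB·AB·C·AC·DB·AC·C·AB·AB·C·AC·C·AC·AB·C·AC
    A ↦ C
    B ↦ AC
    C ↦ AB
    D ↦ DB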